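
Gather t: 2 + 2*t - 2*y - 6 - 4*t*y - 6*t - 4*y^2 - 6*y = t*(-4*y - 4) - 4*y^2 - 8*y - 4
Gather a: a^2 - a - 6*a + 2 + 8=a^2 - 7*a + 10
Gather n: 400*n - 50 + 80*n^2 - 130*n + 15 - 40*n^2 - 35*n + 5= 40*n^2 + 235*n - 30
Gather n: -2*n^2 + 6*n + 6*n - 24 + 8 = -2*n^2 + 12*n - 16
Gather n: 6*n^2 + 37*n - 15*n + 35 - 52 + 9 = 6*n^2 + 22*n - 8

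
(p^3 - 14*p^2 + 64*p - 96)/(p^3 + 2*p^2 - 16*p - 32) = (p^2 - 10*p + 24)/(p^2 + 6*p + 8)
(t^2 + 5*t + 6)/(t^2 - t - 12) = (t + 2)/(t - 4)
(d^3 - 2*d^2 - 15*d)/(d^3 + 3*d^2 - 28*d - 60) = d*(d + 3)/(d^2 + 8*d + 12)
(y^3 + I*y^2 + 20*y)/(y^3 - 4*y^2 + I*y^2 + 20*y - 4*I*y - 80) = y/(y - 4)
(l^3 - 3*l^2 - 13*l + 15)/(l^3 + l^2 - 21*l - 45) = (l - 1)/(l + 3)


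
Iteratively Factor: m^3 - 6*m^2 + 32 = (m - 4)*(m^2 - 2*m - 8) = (m - 4)*(m + 2)*(m - 4)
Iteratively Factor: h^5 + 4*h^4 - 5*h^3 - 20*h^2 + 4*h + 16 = (h + 2)*(h^4 + 2*h^3 - 9*h^2 - 2*h + 8) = (h + 1)*(h + 2)*(h^3 + h^2 - 10*h + 8) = (h + 1)*(h + 2)*(h + 4)*(h^2 - 3*h + 2) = (h - 2)*(h + 1)*(h + 2)*(h + 4)*(h - 1)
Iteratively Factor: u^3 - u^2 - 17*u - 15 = (u + 1)*(u^2 - 2*u - 15) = (u - 5)*(u + 1)*(u + 3)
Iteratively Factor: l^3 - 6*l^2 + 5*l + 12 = (l + 1)*(l^2 - 7*l + 12) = (l - 4)*(l + 1)*(l - 3)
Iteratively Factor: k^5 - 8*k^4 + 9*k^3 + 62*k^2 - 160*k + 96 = (k - 4)*(k^4 - 4*k^3 - 7*k^2 + 34*k - 24) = (k - 4)*(k + 3)*(k^3 - 7*k^2 + 14*k - 8) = (k - 4)^2*(k + 3)*(k^2 - 3*k + 2) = (k - 4)^2*(k - 2)*(k + 3)*(k - 1)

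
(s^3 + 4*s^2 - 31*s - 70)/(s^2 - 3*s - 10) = s + 7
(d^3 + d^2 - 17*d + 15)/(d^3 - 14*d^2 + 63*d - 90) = (d^2 + 4*d - 5)/(d^2 - 11*d + 30)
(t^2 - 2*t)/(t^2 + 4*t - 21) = t*(t - 2)/(t^2 + 4*t - 21)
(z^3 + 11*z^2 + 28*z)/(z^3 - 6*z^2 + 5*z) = (z^2 + 11*z + 28)/(z^2 - 6*z + 5)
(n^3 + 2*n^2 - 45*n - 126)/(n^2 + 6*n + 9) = (n^2 - n - 42)/(n + 3)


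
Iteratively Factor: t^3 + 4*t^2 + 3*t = (t)*(t^2 + 4*t + 3) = t*(t + 3)*(t + 1)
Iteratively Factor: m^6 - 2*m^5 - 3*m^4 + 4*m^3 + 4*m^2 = (m - 2)*(m^5 - 3*m^3 - 2*m^2) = m*(m - 2)*(m^4 - 3*m^2 - 2*m) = m*(m - 2)*(m + 1)*(m^3 - m^2 - 2*m) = m^2*(m - 2)*(m + 1)*(m^2 - m - 2) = m^2*(m - 2)^2*(m + 1)*(m + 1)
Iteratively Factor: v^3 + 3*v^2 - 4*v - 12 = (v + 3)*(v^2 - 4) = (v + 2)*(v + 3)*(v - 2)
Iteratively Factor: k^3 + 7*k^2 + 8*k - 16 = (k + 4)*(k^2 + 3*k - 4) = (k + 4)^2*(k - 1)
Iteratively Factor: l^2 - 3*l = (l)*(l - 3)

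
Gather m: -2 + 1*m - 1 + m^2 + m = m^2 + 2*m - 3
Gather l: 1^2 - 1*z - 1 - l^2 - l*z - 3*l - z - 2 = -l^2 + l*(-z - 3) - 2*z - 2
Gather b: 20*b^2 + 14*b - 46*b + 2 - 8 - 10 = 20*b^2 - 32*b - 16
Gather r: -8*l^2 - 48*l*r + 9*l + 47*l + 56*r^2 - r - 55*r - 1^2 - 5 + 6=-8*l^2 + 56*l + 56*r^2 + r*(-48*l - 56)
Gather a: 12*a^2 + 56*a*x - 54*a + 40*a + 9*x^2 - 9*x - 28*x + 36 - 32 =12*a^2 + a*(56*x - 14) + 9*x^2 - 37*x + 4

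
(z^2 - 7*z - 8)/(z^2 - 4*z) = (z^2 - 7*z - 8)/(z*(z - 4))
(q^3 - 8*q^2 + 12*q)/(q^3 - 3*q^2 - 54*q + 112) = q*(q - 6)/(q^2 - q - 56)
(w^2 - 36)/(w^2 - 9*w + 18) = (w + 6)/(w - 3)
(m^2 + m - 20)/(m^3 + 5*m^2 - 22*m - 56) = (m + 5)/(m^2 + 9*m + 14)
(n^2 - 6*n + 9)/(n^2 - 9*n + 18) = (n - 3)/(n - 6)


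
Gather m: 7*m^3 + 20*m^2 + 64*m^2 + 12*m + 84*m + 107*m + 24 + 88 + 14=7*m^3 + 84*m^2 + 203*m + 126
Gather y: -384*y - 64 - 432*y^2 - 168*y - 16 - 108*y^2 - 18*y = -540*y^2 - 570*y - 80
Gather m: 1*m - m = 0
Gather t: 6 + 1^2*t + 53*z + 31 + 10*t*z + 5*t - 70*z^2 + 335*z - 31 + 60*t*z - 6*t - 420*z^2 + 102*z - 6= 70*t*z - 490*z^2 + 490*z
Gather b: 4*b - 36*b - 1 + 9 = 8 - 32*b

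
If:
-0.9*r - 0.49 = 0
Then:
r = -0.54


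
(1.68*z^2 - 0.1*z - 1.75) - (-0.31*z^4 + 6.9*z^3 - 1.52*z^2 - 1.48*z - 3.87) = 0.31*z^4 - 6.9*z^3 + 3.2*z^2 + 1.38*z + 2.12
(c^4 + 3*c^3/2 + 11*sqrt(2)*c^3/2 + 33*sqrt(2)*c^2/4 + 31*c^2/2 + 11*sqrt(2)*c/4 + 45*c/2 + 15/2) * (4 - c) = -c^5 - 11*sqrt(2)*c^4/2 + 5*c^4/2 - 19*c^3/2 + 55*sqrt(2)*c^3/4 + 79*c^2/2 + 121*sqrt(2)*c^2/4 + 11*sqrt(2)*c + 165*c/2 + 30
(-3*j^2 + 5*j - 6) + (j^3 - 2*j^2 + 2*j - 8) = j^3 - 5*j^2 + 7*j - 14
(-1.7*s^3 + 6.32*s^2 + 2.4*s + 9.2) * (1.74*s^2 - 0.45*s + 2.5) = -2.958*s^5 + 11.7618*s^4 - 2.918*s^3 + 30.728*s^2 + 1.86*s + 23.0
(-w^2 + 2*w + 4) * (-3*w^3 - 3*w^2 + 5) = 3*w^5 - 3*w^4 - 18*w^3 - 17*w^2 + 10*w + 20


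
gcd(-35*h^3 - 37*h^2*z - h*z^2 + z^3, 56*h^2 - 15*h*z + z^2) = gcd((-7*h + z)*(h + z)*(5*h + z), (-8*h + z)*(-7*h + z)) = -7*h + z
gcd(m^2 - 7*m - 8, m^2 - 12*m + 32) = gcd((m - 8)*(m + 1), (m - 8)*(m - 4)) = m - 8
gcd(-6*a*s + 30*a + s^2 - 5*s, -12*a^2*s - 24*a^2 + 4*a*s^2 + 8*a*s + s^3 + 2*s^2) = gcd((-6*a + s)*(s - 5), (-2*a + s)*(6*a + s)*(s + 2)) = 1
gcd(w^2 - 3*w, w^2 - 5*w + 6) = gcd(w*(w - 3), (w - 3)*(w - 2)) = w - 3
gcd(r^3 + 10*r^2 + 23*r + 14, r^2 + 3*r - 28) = r + 7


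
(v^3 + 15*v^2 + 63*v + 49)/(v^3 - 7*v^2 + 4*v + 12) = (v^2 + 14*v + 49)/(v^2 - 8*v + 12)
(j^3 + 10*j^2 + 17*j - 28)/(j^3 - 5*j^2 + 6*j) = (j^3 + 10*j^2 + 17*j - 28)/(j*(j^2 - 5*j + 6))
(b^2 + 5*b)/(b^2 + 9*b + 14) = b*(b + 5)/(b^2 + 9*b + 14)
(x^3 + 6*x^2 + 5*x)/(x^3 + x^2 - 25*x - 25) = x/(x - 5)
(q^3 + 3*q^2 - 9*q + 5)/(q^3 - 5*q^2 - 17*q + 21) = (q^2 + 4*q - 5)/(q^2 - 4*q - 21)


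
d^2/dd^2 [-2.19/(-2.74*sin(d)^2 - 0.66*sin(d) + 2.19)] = (-65.766576*sin(d)^4 - 11.881188*sin(d)^3 + 45.130644*sin(d)^2 + 20.59695*sin(d) + 28.190556)/(2.74*sin(d)^2 + 0.66*sin(d) - 2.19)^3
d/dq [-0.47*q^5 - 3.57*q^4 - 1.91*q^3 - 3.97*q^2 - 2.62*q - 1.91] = -2.35*q^4 - 14.28*q^3 - 5.73*q^2 - 7.94*q - 2.62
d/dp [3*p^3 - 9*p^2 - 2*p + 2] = 9*p^2 - 18*p - 2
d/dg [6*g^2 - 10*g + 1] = 12*g - 10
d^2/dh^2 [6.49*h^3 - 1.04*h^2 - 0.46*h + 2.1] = 38.94*h - 2.08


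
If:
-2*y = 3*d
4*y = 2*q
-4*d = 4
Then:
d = -1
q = 3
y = 3/2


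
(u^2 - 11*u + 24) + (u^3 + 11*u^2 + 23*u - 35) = u^3 + 12*u^2 + 12*u - 11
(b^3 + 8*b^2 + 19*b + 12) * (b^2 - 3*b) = b^5 + 5*b^4 - 5*b^3 - 45*b^2 - 36*b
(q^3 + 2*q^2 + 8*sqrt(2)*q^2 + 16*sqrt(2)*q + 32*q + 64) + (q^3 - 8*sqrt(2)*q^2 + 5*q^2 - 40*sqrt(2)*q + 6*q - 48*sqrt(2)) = 2*q^3 + 7*q^2 - 24*sqrt(2)*q + 38*q - 48*sqrt(2) + 64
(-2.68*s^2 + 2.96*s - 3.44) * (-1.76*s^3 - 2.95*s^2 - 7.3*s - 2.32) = 4.7168*s^5 + 2.6964*s^4 + 16.8864*s^3 - 5.2424*s^2 + 18.2448*s + 7.9808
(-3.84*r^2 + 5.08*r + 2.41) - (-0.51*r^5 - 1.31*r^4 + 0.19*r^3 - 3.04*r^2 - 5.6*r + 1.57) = 0.51*r^5 + 1.31*r^4 - 0.19*r^3 - 0.8*r^2 + 10.68*r + 0.84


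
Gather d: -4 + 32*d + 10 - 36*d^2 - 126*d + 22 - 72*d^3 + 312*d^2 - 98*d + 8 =-72*d^3 + 276*d^2 - 192*d + 36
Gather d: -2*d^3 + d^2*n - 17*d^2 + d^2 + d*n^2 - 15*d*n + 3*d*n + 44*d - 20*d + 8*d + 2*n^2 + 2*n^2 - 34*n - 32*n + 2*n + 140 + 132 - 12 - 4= -2*d^3 + d^2*(n - 16) + d*(n^2 - 12*n + 32) + 4*n^2 - 64*n + 256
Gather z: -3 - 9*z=-9*z - 3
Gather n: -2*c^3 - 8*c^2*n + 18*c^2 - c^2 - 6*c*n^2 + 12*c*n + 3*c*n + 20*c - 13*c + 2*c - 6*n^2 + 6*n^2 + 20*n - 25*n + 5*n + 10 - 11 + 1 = -2*c^3 + 17*c^2 - 6*c*n^2 + 9*c + n*(-8*c^2 + 15*c)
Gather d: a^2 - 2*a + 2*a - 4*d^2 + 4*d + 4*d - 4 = a^2 - 4*d^2 + 8*d - 4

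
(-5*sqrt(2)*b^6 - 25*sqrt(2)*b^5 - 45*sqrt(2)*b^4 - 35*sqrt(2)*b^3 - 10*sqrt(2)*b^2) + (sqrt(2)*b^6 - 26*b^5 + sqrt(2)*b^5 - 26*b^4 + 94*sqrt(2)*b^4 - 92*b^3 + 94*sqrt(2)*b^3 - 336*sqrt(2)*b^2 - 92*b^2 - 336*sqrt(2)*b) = -4*sqrt(2)*b^6 - 24*sqrt(2)*b^5 - 26*b^5 - 26*b^4 + 49*sqrt(2)*b^4 - 92*b^3 + 59*sqrt(2)*b^3 - 346*sqrt(2)*b^2 - 92*b^2 - 336*sqrt(2)*b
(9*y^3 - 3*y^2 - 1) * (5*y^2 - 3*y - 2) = 45*y^5 - 42*y^4 - 9*y^3 + y^2 + 3*y + 2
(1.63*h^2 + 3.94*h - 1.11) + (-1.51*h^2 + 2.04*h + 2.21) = 0.12*h^2 + 5.98*h + 1.1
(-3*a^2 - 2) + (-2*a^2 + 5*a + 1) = -5*a^2 + 5*a - 1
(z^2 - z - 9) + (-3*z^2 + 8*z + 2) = -2*z^2 + 7*z - 7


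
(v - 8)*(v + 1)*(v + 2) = v^3 - 5*v^2 - 22*v - 16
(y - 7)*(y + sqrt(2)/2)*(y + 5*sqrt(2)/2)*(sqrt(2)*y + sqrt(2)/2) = sqrt(2)*y^4 - 13*sqrt(2)*y^3/2 + 6*y^3 - 39*y^2 - sqrt(2)*y^2 - 65*sqrt(2)*y/4 - 21*y - 35*sqrt(2)/4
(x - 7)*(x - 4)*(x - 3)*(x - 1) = x^4 - 15*x^3 + 75*x^2 - 145*x + 84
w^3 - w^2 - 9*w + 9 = (w - 3)*(w - 1)*(w + 3)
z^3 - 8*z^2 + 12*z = z*(z - 6)*(z - 2)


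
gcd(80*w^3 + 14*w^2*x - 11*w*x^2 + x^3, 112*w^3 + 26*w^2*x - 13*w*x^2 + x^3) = -16*w^2 - 6*w*x + x^2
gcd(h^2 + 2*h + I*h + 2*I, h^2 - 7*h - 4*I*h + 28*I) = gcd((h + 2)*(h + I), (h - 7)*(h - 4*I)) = 1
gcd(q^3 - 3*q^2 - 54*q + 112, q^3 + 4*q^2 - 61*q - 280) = q^2 - q - 56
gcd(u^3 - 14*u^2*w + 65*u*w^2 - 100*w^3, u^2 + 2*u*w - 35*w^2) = u - 5*w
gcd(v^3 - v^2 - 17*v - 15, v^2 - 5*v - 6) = v + 1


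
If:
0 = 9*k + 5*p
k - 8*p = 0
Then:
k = 0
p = 0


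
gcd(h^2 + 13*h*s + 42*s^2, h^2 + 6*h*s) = h + 6*s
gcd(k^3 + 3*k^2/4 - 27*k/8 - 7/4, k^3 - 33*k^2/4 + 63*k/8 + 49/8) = k^2 - 5*k/4 - 7/8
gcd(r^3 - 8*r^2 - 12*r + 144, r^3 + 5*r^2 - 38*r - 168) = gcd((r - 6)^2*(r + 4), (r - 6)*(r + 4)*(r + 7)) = r^2 - 2*r - 24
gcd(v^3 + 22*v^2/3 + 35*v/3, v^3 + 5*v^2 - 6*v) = v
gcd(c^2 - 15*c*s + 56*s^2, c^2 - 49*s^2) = -c + 7*s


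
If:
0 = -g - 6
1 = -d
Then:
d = -1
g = -6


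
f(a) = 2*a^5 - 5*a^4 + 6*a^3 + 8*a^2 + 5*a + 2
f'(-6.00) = 17837.00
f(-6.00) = -23068.00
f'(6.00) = 9389.00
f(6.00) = 10688.00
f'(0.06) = 6.02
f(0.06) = 2.33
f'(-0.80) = 18.06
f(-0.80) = -2.66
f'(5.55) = 6717.11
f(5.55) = 7089.54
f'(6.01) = 9456.30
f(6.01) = 10782.23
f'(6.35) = 11970.49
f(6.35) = 14412.08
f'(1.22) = 37.15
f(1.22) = 25.23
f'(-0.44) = 3.52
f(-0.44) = 0.62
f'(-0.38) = 2.83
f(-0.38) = 0.81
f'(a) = 10*a^4 - 20*a^3 + 18*a^2 + 16*a + 5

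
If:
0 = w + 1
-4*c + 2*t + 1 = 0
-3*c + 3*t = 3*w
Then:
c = -1/2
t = -3/2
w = -1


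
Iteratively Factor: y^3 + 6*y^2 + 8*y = (y)*(y^2 + 6*y + 8) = y*(y + 2)*(y + 4)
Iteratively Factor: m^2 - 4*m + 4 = (m - 2)*(m - 2)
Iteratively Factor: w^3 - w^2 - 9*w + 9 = (w + 3)*(w^2 - 4*w + 3) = (w - 3)*(w + 3)*(w - 1)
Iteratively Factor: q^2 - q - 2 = (q - 2)*(q + 1)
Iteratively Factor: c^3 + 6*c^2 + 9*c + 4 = (c + 1)*(c^2 + 5*c + 4) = (c + 1)^2*(c + 4)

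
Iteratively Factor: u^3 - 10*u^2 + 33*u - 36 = (u - 3)*(u^2 - 7*u + 12) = (u - 4)*(u - 3)*(u - 3)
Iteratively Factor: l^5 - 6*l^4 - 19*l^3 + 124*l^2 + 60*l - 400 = (l - 5)*(l^4 - l^3 - 24*l^2 + 4*l + 80) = (l - 5)^2*(l^3 + 4*l^2 - 4*l - 16) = (l - 5)^2*(l + 2)*(l^2 + 2*l - 8) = (l - 5)^2*(l + 2)*(l + 4)*(l - 2)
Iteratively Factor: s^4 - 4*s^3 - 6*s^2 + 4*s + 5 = (s + 1)*(s^3 - 5*s^2 - s + 5) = (s + 1)^2*(s^2 - 6*s + 5) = (s - 5)*(s + 1)^2*(s - 1)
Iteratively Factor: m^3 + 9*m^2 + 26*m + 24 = (m + 3)*(m^2 + 6*m + 8) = (m + 2)*(m + 3)*(m + 4)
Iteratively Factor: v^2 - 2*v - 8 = (v - 4)*(v + 2)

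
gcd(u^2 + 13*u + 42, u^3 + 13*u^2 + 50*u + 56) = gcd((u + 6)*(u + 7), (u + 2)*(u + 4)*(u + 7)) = u + 7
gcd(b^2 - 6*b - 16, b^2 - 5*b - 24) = b - 8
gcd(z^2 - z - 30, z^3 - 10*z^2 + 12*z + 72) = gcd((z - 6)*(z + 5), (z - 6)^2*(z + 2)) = z - 6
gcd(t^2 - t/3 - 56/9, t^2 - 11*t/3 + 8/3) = t - 8/3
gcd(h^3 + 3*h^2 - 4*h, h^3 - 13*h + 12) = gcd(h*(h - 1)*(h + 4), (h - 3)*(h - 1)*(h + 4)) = h^2 + 3*h - 4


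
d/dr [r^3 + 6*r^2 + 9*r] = 3*r^2 + 12*r + 9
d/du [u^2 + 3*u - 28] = 2*u + 3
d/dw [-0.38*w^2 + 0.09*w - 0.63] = 0.09 - 0.76*w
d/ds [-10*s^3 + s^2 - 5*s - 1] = -30*s^2 + 2*s - 5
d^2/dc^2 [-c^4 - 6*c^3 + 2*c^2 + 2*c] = -12*c^2 - 36*c + 4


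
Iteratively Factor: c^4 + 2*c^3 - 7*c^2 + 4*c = (c - 1)*(c^3 + 3*c^2 - 4*c) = (c - 1)^2*(c^2 + 4*c) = c*(c - 1)^2*(c + 4)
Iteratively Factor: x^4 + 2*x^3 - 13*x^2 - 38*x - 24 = (x + 2)*(x^3 - 13*x - 12) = (x + 2)*(x + 3)*(x^2 - 3*x - 4) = (x - 4)*(x + 2)*(x + 3)*(x + 1)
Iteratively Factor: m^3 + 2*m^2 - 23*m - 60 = (m - 5)*(m^2 + 7*m + 12) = (m - 5)*(m + 4)*(m + 3)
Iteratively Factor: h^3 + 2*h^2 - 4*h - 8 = (h + 2)*(h^2 - 4) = (h + 2)^2*(h - 2)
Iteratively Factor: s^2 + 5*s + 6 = (s + 2)*(s + 3)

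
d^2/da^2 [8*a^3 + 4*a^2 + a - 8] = 48*a + 8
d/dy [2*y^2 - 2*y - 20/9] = 4*y - 2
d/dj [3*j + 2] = 3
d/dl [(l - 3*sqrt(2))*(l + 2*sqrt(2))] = 2*l - sqrt(2)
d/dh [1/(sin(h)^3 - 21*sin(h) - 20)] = 3*(cos(h)^2 + 6)*cos(h)/(-sin(h)^3 + 21*sin(h) + 20)^2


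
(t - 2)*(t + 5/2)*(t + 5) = t^3 + 11*t^2/2 - 5*t/2 - 25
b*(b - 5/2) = b^2 - 5*b/2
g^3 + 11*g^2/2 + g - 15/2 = (g - 1)*(g + 3/2)*(g + 5)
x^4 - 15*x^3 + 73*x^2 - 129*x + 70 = (x - 7)*(x - 5)*(x - 2)*(x - 1)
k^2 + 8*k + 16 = (k + 4)^2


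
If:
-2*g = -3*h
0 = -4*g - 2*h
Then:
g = 0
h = 0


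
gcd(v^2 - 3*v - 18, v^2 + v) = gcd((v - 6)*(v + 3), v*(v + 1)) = 1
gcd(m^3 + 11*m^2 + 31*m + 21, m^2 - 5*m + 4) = 1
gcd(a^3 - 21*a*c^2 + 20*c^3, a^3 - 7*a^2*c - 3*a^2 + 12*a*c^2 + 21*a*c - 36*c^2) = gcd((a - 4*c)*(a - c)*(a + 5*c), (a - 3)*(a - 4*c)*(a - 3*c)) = a - 4*c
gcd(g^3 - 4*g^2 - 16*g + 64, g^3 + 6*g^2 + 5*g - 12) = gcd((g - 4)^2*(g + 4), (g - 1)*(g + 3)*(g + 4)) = g + 4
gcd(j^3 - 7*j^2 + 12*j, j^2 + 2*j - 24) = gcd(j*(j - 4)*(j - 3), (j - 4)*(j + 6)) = j - 4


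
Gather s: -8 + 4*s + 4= 4*s - 4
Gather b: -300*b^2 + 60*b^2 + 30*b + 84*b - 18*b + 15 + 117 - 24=-240*b^2 + 96*b + 108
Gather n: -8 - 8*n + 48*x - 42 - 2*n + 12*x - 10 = -10*n + 60*x - 60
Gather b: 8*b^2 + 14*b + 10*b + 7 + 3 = 8*b^2 + 24*b + 10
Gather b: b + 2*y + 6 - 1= b + 2*y + 5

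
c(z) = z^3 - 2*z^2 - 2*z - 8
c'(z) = 3*z^2 - 4*z - 2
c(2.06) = -11.87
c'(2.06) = 2.49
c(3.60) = 5.54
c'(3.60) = 22.48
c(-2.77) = -39.06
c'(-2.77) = 32.10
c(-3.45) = -65.97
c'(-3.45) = 47.51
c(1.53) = -12.16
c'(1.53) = -1.10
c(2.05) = -11.89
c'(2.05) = 2.41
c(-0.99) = -8.95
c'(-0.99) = 4.90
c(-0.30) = -7.61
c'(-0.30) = -0.53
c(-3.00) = -47.00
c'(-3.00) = 37.00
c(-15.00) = -3803.00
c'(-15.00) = 733.00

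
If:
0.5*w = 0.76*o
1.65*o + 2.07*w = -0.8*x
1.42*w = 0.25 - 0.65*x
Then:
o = -0.14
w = -0.22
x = 0.86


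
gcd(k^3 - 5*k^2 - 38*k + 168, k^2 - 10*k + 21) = k - 7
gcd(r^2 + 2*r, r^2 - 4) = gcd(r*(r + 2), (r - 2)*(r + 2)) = r + 2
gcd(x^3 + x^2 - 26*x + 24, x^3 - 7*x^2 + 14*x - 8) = x^2 - 5*x + 4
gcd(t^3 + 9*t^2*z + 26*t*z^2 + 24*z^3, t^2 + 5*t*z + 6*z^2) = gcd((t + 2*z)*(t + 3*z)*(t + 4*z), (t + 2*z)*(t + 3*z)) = t^2 + 5*t*z + 6*z^2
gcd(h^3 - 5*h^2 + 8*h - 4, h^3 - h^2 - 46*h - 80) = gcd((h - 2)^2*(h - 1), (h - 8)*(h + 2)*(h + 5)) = 1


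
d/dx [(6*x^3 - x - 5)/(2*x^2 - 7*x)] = (12*x^4 - 84*x^3 + 2*x^2 + 20*x - 35)/(x^2*(4*x^2 - 28*x + 49))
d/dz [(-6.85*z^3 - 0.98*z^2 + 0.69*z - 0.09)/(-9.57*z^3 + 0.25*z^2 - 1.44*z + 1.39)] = (-2.8421709430404e-14*z^5 - 11.0911*z^4 + 32.9346*z^3 - 29.9097*z^2 - 2.6794*z + 0.8295)/(91.5849*z^6 - 4.785*z^5 + 27.6241*z^4 - 27.3246*z^3 + 2.7686*z^2 - 4.0032*z + 1.9321)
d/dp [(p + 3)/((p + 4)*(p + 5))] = (-p^2 - 6*p - 7)/(p^4 + 18*p^3 + 121*p^2 + 360*p + 400)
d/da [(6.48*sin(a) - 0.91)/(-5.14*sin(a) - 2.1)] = -18.2854*cos(a)/(5.14*sin(a) + 2.1)^2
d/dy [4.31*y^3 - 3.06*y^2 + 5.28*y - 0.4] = 12.93*y^2 - 6.12*y + 5.28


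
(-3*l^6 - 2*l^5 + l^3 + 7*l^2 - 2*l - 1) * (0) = 0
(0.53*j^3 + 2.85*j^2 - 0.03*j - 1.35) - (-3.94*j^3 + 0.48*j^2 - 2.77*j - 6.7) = 4.47*j^3 + 2.37*j^2 + 2.74*j + 5.35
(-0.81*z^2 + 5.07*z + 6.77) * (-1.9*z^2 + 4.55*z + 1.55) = 1.539*z^4 - 13.3185*z^3 + 8.95*z^2 + 38.662*z + 10.4935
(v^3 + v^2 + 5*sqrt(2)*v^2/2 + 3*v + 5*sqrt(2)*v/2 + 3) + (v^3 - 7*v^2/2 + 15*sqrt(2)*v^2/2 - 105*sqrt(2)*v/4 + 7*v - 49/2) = 2*v^3 - 5*v^2/2 + 10*sqrt(2)*v^2 - 95*sqrt(2)*v/4 + 10*v - 43/2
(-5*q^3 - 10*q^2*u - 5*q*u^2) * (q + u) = -5*q^4 - 15*q^3*u - 15*q^2*u^2 - 5*q*u^3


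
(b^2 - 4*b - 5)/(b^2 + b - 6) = (b^2 - 4*b - 5)/(b^2 + b - 6)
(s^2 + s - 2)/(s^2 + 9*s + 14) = (s - 1)/(s + 7)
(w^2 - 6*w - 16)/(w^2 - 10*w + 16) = (w + 2)/(w - 2)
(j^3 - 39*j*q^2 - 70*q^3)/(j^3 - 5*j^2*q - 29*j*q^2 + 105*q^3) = (-j - 2*q)/(-j + 3*q)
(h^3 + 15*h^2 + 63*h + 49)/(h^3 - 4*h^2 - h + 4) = (h^2 + 14*h + 49)/(h^2 - 5*h + 4)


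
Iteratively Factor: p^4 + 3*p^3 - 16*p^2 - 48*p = (p)*(p^3 + 3*p^2 - 16*p - 48) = p*(p + 4)*(p^2 - p - 12) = p*(p + 3)*(p + 4)*(p - 4)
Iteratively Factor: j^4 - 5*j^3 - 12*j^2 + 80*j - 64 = (j - 4)*(j^3 - j^2 - 16*j + 16) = (j - 4)*(j + 4)*(j^2 - 5*j + 4) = (j - 4)*(j - 1)*(j + 4)*(j - 4)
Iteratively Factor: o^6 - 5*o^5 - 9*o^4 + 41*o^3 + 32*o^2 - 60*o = (o)*(o^5 - 5*o^4 - 9*o^3 + 41*o^2 + 32*o - 60) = o*(o - 1)*(o^4 - 4*o^3 - 13*o^2 + 28*o + 60) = o*(o - 1)*(o + 2)*(o^3 - 6*o^2 - o + 30) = o*(o - 1)*(o + 2)^2*(o^2 - 8*o + 15) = o*(o - 3)*(o - 1)*(o + 2)^2*(o - 5)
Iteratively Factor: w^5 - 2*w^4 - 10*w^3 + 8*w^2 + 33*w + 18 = (w + 1)*(w^4 - 3*w^3 - 7*w^2 + 15*w + 18) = (w - 3)*(w + 1)*(w^3 - 7*w - 6) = (w - 3)*(w + 1)*(w + 2)*(w^2 - 2*w - 3) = (w - 3)^2*(w + 1)*(w + 2)*(w + 1)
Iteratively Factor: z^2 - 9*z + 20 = (z - 5)*(z - 4)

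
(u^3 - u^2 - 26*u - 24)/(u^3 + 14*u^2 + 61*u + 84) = (u^2 - 5*u - 6)/(u^2 + 10*u + 21)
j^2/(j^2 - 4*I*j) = j/(j - 4*I)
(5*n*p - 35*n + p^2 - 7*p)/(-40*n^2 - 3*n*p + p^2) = (p - 7)/(-8*n + p)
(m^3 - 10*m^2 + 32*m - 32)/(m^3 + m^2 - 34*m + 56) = (m - 4)/(m + 7)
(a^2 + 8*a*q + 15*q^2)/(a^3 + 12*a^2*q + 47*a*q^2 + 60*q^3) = 1/(a + 4*q)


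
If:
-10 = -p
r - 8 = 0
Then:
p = 10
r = 8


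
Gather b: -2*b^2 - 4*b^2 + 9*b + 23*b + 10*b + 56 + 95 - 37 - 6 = -6*b^2 + 42*b + 108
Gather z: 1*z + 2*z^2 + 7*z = 2*z^2 + 8*z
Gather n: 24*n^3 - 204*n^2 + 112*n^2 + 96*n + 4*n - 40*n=24*n^3 - 92*n^2 + 60*n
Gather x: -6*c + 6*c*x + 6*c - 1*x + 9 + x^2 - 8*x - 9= x^2 + x*(6*c - 9)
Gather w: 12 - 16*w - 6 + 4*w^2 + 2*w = 4*w^2 - 14*w + 6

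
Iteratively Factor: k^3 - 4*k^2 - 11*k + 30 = (k - 2)*(k^2 - 2*k - 15) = (k - 2)*(k + 3)*(k - 5)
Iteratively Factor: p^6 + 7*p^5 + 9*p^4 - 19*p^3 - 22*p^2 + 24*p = (p - 1)*(p^5 + 8*p^4 + 17*p^3 - 2*p^2 - 24*p) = (p - 1)*(p + 3)*(p^4 + 5*p^3 + 2*p^2 - 8*p) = p*(p - 1)*(p + 3)*(p^3 + 5*p^2 + 2*p - 8) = p*(p - 1)*(p + 3)*(p + 4)*(p^2 + p - 2) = p*(p - 1)*(p + 2)*(p + 3)*(p + 4)*(p - 1)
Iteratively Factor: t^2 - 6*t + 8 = (t - 2)*(t - 4)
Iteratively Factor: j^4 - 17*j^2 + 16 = (j - 4)*(j^3 + 4*j^2 - j - 4) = (j - 4)*(j + 1)*(j^2 + 3*j - 4) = (j - 4)*(j + 1)*(j + 4)*(j - 1)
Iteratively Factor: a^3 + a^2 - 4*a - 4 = (a - 2)*(a^2 + 3*a + 2) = (a - 2)*(a + 2)*(a + 1)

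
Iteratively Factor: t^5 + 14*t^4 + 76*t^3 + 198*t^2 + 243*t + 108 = (t + 3)*(t^4 + 11*t^3 + 43*t^2 + 69*t + 36) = (t + 3)*(t + 4)*(t^3 + 7*t^2 + 15*t + 9) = (t + 3)^2*(t + 4)*(t^2 + 4*t + 3) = (t + 3)^3*(t + 4)*(t + 1)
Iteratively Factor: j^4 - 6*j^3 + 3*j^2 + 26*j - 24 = (j - 4)*(j^3 - 2*j^2 - 5*j + 6) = (j - 4)*(j - 3)*(j^2 + j - 2) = (j - 4)*(j - 3)*(j + 2)*(j - 1)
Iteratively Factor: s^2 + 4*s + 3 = (s + 3)*(s + 1)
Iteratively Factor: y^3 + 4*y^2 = (y)*(y^2 + 4*y) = y*(y + 4)*(y)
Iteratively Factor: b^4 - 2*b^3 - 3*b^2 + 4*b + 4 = (b + 1)*(b^3 - 3*b^2 + 4) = (b + 1)^2*(b^2 - 4*b + 4) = (b - 2)*(b + 1)^2*(b - 2)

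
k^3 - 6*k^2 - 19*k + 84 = (k - 7)*(k - 3)*(k + 4)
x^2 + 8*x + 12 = (x + 2)*(x + 6)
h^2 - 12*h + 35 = (h - 7)*(h - 5)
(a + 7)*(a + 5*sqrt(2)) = a^2 + 7*a + 5*sqrt(2)*a + 35*sqrt(2)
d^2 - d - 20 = (d - 5)*(d + 4)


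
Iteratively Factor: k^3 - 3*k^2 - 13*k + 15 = (k + 3)*(k^2 - 6*k + 5) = (k - 5)*(k + 3)*(k - 1)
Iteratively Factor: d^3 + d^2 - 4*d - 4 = (d + 2)*(d^2 - d - 2) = (d - 2)*(d + 2)*(d + 1)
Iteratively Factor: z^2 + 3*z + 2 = (z + 1)*(z + 2)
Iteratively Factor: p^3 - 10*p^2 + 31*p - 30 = (p - 5)*(p^2 - 5*p + 6) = (p - 5)*(p - 3)*(p - 2)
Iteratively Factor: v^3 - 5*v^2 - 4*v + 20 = (v + 2)*(v^2 - 7*v + 10) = (v - 2)*(v + 2)*(v - 5)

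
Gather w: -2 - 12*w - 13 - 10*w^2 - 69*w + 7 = -10*w^2 - 81*w - 8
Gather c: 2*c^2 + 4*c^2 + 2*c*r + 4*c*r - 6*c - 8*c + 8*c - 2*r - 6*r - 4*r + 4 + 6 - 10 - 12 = 6*c^2 + c*(6*r - 6) - 12*r - 12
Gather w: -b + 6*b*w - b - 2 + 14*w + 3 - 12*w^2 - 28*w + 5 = -2*b - 12*w^2 + w*(6*b - 14) + 6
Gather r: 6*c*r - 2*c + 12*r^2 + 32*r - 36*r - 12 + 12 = -2*c + 12*r^2 + r*(6*c - 4)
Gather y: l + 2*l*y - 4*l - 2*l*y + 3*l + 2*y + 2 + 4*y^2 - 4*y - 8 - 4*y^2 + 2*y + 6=0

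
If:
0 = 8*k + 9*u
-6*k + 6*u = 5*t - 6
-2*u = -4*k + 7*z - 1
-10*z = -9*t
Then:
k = 1476/4513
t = 2070/4513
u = -1312/4513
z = 1863/4513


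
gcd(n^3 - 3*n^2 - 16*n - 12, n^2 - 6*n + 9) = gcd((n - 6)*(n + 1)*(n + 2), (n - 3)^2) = 1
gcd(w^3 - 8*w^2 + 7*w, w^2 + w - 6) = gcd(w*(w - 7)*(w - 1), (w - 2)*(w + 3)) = 1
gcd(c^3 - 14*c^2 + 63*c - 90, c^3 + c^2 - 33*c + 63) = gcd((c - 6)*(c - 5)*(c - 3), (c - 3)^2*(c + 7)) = c - 3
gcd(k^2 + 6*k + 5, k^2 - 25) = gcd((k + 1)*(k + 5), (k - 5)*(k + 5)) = k + 5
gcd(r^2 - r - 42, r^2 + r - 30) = r + 6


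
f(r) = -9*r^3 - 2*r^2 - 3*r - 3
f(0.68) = -8.79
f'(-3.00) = -234.00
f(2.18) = -112.29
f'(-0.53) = -8.46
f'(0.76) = -21.64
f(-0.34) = -1.86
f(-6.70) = 2634.19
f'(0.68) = -18.20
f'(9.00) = -2226.00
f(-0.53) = -0.63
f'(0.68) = -18.20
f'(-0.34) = -4.76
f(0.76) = -10.39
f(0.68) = -8.79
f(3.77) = -524.98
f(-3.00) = 231.00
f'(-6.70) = -1188.23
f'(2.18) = -140.03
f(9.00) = -6753.00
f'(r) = -27*r^2 - 4*r - 3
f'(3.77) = -401.83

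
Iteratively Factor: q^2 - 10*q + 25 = (q - 5)*(q - 5)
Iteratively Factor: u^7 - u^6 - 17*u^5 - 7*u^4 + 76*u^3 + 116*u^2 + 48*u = (u + 1)*(u^6 - 2*u^5 - 15*u^4 + 8*u^3 + 68*u^2 + 48*u) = (u - 3)*(u + 1)*(u^5 + u^4 - 12*u^3 - 28*u^2 - 16*u) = (u - 3)*(u + 1)*(u + 2)*(u^4 - u^3 - 10*u^2 - 8*u) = (u - 3)*(u + 1)^2*(u + 2)*(u^3 - 2*u^2 - 8*u) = u*(u - 3)*(u + 1)^2*(u + 2)*(u^2 - 2*u - 8) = u*(u - 3)*(u + 1)^2*(u + 2)^2*(u - 4)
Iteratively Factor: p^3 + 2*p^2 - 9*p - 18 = (p + 3)*(p^2 - p - 6) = (p - 3)*(p + 3)*(p + 2)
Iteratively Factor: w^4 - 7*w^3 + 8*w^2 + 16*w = (w - 4)*(w^3 - 3*w^2 - 4*w) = w*(w - 4)*(w^2 - 3*w - 4) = w*(w - 4)*(w + 1)*(w - 4)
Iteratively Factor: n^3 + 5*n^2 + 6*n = (n + 3)*(n^2 + 2*n) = n*(n + 3)*(n + 2)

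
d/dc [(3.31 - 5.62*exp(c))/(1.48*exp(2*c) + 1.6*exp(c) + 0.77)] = (8.3176*exp(2*c) - 9.7976*exp(c) - 9.6234)*exp(c)/(2.1904*exp(4*c) + 4.736*exp(3*c) + 4.8392*exp(2*c) + 2.464*exp(c) + 0.5929)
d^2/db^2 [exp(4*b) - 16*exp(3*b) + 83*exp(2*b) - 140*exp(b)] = (16*exp(3*b) - 144*exp(2*b) + 332*exp(b) - 140)*exp(b)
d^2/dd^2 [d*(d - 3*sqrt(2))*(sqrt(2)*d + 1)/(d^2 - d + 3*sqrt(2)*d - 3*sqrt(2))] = 2*(-11*d^3 + 31*sqrt(2)*d^3 - 99*sqrt(2)*d^2 + 18*d^2 - 54*d + 54*sqrt(2)*d - 54*sqrt(2) - 72)/(d^6 - 3*d^5 + 9*sqrt(2)*d^5 - 27*sqrt(2)*d^4 + 57*d^4 - 163*d^3 + 81*sqrt(2)*d^3 - 171*sqrt(2)*d^2 + 162*d^2 - 54*d + 162*sqrt(2)*d - 54*sqrt(2))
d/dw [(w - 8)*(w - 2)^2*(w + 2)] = 4*w^3 - 30*w^2 + 24*w + 40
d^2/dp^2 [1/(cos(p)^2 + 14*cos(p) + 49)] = 2*(7*cos(p) - cos(2*p) + 2)/(cos(p) + 7)^4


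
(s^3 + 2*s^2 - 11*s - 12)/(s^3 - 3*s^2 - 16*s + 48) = (s + 1)/(s - 4)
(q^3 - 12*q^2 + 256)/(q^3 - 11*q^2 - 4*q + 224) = (q - 8)/(q - 7)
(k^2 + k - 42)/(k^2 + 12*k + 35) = (k - 6)/(k + 5)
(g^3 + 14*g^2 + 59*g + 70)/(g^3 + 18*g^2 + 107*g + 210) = (g + 2)/(g + 6)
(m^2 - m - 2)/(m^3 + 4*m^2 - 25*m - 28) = (m - 2)/(m^2 + 3*m - 28)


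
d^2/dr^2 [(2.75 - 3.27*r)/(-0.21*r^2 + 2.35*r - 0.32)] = ((16.524 - 4.1202*r)*(0.21*r^2 - 2.35*r + 0.32) + (0.42*r - 2.35)*(0.84*r - 4.7)*(3.27*r - 2.75))/(0.21*r^2 - 2.35*r + 0.32)^3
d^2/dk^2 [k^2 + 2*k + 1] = 2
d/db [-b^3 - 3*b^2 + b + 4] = -3*b^2 - 6*b + 1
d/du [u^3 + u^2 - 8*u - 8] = 3*u^2 + 2*u - 8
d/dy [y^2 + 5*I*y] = 2*y + 5*I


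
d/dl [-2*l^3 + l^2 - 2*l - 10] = -6*l^2 + 2*l - 2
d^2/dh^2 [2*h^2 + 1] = 4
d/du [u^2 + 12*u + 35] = 2*u + 12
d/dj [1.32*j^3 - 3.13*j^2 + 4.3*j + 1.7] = 3.96*j^2 - 6.26*j + 4.3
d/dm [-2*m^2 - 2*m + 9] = -4*m - 2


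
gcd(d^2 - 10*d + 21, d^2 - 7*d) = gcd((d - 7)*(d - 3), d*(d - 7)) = d - 7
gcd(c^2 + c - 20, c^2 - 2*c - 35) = c + 5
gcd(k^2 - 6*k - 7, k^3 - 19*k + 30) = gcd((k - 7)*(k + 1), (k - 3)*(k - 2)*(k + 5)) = 1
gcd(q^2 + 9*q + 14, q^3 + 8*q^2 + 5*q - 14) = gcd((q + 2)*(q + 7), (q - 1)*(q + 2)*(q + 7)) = q^2 + 9*q + 14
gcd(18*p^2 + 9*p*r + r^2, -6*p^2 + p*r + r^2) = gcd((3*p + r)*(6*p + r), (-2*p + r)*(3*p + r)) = 3*p + r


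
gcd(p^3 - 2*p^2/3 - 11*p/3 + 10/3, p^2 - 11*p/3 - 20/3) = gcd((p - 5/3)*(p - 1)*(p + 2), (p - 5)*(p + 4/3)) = 1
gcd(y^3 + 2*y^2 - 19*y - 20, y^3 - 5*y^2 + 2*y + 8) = y^2 - 3*y - 4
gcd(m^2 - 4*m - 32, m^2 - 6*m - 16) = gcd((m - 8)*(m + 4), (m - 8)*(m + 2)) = m - 8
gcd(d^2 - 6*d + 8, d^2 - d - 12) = d - 4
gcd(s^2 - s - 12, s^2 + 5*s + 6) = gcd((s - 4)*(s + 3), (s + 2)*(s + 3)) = s + 3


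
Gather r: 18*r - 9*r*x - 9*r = r*(9 - 9*x)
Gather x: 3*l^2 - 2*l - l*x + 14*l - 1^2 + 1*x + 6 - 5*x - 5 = 3*l^2 + 12*l + x*(-l - 4)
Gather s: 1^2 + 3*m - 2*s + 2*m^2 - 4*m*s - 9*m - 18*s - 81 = 2*m^2 - 6*m + s*(-4*m - 20) - 80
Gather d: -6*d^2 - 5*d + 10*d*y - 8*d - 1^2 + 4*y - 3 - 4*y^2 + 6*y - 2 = -6*d^2 + d*(10*y - 13) - 4*y^2 + 10*y - 6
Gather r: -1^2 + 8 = 7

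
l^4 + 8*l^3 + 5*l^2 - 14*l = l*(l - 1)*(l + 2)*(l + 7)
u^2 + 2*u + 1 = (u + 1)^2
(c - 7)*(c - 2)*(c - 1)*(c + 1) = c^4 - 9*c^3 + 13*c^2 + 9*c - 14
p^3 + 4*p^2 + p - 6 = (p - 1)*(p + 2)*(p + 3)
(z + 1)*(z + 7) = z^2 + 8*z + 7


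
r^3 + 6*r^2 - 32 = (r - 2)*(r + 4)^2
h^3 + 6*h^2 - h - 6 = (h - 1)*(h + 1)*(h + 6)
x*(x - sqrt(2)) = x^2 - sqrt(2)*x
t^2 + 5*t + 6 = (t + 2)*(t + 3)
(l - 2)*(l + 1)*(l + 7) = l^3 + 6*l^2 - 9*l - 14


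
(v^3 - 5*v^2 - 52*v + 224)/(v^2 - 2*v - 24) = (-v^3 + 5*v^2 + 52*v - 224)/(-v^2 + 2*v + 24)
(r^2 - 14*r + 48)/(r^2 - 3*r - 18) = (r - 8)/(r + 3)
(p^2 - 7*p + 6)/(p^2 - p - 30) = (p - 1)/(p + 5)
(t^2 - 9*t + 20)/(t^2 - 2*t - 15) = (t - 4)/(t + 3)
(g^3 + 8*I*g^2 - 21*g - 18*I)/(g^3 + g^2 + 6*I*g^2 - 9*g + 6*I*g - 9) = (g + 2*I)/(g + 1)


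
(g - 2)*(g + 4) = g^2 + 2*g - 8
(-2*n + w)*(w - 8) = -2*n*w + 16*n + w^2 - 8*w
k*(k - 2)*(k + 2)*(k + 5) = k^4 + 5*k^3 - 4*k^2 - 20*k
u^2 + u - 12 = (u - 3)*(u + 4)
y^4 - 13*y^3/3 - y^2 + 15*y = y*(y - 3)^2*(y + 5/3)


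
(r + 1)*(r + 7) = r^2 + 8*r + 7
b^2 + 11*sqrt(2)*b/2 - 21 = (b - 3*sqrt(2)/2)*(b + 7*sqrt(2))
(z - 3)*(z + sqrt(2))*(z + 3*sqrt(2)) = z^3 - 3*z^2 + 4*sqrt(2)*z^2 - 12*sqrt(2)*z + 6*z - 18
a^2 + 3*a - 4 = (a - 1)*(a + 4)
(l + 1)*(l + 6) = l^2 + 7*l + 6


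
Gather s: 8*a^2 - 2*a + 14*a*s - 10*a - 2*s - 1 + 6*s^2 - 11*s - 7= 8*a^2 - 12*a + 6*s^2 + s*(14*a - 13) - 8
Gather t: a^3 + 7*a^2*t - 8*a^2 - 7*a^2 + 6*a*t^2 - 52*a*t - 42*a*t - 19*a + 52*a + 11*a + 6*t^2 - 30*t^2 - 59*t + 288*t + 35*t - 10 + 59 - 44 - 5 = a^3 - 15*a^2 + 44*a + t^2*(6*a - 24) + t*(7*a^2 - 94*a + 264)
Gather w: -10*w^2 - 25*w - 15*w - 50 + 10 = -10*w^2 - 40*w - 40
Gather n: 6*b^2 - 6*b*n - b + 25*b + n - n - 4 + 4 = 6*b^2 - 6*b*n + 24*b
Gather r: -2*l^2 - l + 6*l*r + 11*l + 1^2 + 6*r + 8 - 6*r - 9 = -2*l^2 + 6*l*r + 10*l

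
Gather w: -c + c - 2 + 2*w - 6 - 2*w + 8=0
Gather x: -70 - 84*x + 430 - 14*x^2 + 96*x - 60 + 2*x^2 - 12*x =300 - 12*x^2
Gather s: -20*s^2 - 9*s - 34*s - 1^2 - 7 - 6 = -20*s^2 - 43*s - 14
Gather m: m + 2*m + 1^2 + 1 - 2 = 3*m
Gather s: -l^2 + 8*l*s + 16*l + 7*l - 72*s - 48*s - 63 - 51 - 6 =-l^2 + 23*l + s*(8*l - 120) - 120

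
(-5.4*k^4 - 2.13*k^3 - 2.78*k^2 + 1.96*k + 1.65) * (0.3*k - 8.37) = -1.62*k^5 + 44.559*k^4 + 16.9941*k^3 + 23.8566*k^2 - 15.9102*k - 13.8105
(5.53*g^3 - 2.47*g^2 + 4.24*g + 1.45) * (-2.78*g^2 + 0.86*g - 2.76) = -15.3734*g^5 + 11.6224*g^4 - 29.1742*g^3 + 6.4326*g^2 - 10.4554*g - 4.002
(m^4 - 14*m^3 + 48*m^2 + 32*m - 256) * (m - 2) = m^5 - 16*m^4 + 76*m^3 - 64*m^2 - 320*m + 512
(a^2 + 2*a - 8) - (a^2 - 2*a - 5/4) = 4*a - 27/4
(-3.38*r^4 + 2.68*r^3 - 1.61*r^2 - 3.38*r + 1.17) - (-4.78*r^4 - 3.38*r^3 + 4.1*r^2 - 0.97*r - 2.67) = 1.4*r^4 + 6.06*r^3 - 5.71*r^2 - 2.41*r + 3.84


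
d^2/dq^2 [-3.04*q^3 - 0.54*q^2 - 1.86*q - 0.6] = -18.24*q - 1.08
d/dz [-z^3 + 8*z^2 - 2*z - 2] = -3*z^2 + 16*z - 2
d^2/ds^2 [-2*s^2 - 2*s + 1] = -4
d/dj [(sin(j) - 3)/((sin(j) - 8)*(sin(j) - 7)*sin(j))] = 2*(-sin(j)^3 + 12*sin(j)^2 - 45*sin(j) + 84)*cos(j)/((sin(j) - 8)^2*(sin(j) - 7)^2*sin(j)^2)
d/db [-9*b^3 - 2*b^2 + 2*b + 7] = -27*b^2 - 4*b + 2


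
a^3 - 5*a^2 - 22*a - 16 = (a - 8)*(a + 1)*(a + 2)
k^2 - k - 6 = (k - 3)*(k + 2)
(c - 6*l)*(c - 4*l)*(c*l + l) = c^3*l - 10*c^2*l^2 + c^2*l + 24*c*l^3 - 10*c*l^2 + 24*l^3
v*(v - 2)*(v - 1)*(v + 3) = v^4 - 7*v^2 + 6*v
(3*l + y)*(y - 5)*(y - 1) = 3*l*y^2 - 18*l*y + 15*l + y^3 - 6*y^2 + 5*y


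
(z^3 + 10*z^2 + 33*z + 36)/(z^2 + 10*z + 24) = (z^2 + 6*z + 9)/(z + 6)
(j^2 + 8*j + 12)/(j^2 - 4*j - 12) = (j + 6)/(j - 6)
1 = 1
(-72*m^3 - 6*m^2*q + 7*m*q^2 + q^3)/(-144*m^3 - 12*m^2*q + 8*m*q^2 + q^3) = (-12*m^2 + m*q + q^2)/(-24*m^2 + 2*m*q + q^2)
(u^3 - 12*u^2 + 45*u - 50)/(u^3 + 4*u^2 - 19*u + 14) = (u^2 - 10*u + 25)/(u^2 + 6*u - 7)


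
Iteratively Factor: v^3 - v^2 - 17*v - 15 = (v + 3)*(v^2 - 4*v - 5) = (v - 5)*(v + 3)*(v + 1)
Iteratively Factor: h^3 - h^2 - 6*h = (h)*(h^2 - h - 6) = h*(h + 2)*(h - 3)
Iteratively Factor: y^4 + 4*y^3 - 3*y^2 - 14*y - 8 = (y + 1)*(y^3 + 3*y^2 - 6*y - 8) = (y + 1)*(y + 4)*(y^2 - y - 2) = (y + 1)^2*(y + 4)*(y - 2)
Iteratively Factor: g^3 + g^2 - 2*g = (g + 2)*(g^2 - g) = (g - 1)*(g + 2)*(g)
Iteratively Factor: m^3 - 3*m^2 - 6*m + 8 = (m - 1)*(m^2 - 2*m - 8) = (m - 1)*(m + 2)*(m - 4)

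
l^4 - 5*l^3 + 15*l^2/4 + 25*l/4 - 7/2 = (l - 7/2)*(l - 2)*(l - 1/2)*(l + 1)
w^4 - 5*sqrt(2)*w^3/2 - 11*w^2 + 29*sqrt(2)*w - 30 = (w - 3*sqrt(2))*(w - sqrt(2))^2*(w + 5*sqrt(2)/2)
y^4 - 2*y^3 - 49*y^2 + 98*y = y*(y - 7)*(y - 2)*(y + 7)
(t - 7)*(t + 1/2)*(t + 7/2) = t^3 - 3*t^2 - 105*t/4 - 49/4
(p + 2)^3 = p^3 + 6*p^2 + 12*p + 8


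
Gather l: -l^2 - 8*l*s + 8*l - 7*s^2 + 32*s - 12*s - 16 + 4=-l^2 + l*(8 - 8*s) - 7*s^2 + 20*s - 12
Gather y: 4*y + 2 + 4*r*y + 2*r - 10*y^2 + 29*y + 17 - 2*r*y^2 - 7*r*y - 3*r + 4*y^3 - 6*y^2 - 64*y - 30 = -r + 4*y^3 + y^2*(-2*r - 16) + y*(-3*r - 31) - 11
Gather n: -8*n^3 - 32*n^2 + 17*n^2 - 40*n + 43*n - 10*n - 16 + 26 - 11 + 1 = -8*n^3 - 15*n^2 - 7*n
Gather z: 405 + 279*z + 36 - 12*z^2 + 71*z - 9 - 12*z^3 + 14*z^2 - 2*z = -12*z^3 + 2*z^2 + 348*z + 432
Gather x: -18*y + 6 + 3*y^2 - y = 3*y^2 - 19*y + 6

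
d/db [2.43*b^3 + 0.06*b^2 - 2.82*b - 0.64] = 7.29*b^2 + 0.12*b - 2.82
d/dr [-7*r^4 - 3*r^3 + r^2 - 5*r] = -28*r^3 - 9*r^2 + 2*r - 5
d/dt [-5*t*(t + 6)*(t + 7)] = -15*t^2 - 130*t - 210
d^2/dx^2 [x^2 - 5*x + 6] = 2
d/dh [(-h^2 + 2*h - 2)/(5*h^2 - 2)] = 2*(-5*h^2 + 12*h - 2)/(25*h^4 - 20*h^2 + 4)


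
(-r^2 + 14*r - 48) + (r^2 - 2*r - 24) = 12*r - 72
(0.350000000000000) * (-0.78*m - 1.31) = -0.273*m - 0.4585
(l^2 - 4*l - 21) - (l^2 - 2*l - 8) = -2*l - 13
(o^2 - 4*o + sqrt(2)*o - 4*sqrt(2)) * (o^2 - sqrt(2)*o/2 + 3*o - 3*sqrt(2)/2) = o^4 - o^3 + sqrt(2)*o^3/2 - 13*o^2 - sqrt(2)*o^2/2 - 6*sqrt(2)*o + o + 12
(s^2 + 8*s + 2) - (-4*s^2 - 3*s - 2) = 5*s^2 + 11*s + 4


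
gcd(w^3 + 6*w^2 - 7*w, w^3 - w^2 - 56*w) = w^2 + 7*w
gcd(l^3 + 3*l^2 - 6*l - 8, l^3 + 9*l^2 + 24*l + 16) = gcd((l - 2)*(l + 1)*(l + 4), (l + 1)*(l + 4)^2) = l^2 + 5*l + 4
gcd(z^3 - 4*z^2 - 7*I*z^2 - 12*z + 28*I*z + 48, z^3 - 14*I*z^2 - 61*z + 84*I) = z^2 - 7*I*z - 12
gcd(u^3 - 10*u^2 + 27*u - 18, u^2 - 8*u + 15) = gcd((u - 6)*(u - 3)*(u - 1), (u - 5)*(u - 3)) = u - 3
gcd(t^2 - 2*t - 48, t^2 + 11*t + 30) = t + 6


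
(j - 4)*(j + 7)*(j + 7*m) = j^3 + 7*j^2*m + 3*j^2 + 21*j*m - 28*j - 196*m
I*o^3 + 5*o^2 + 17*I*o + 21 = (o - 7*I)*(o + 3*I)*(I*o + 1)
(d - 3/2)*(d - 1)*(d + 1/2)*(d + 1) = d^4 - d^3 - 7*d^2/4 + d + 3/4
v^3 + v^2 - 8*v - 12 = (v - 3)*(v + 2)^2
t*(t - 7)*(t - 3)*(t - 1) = t^4 - 11*t^3 + 31*t^2 - 21*t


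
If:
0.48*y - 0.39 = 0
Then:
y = 0.81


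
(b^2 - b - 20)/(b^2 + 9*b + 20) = (b - 5)/(b + 5)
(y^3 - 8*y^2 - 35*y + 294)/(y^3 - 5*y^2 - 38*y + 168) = (y - 7)/(y - 4)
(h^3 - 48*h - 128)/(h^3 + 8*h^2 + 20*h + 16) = (h^2 - 4*h - 32)/(h^2 + 4*h + 4)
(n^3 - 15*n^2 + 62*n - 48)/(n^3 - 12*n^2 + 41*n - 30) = (n - 8)/(n - 5)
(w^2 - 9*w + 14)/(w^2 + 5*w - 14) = (w - 7)/(w + 7)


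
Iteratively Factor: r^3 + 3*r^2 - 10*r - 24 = (r + 4)*(r^2 - r - 6) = (r - 3)*(r + 4)*(r + 2)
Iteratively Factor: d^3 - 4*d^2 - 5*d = (d - 5)*(d^2 + d) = (d - 5)*(d + 1)*(d)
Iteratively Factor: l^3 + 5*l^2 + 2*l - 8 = (l + 2)*(l^2 + 3*l - 4) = (l + 2)*(l + 4)*(l - 1)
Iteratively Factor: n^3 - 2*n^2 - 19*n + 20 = (n - 1)*(n^2 - n - 20) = (n - 5)*(n - 1)*(n + 4)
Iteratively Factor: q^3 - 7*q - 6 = (q - 3)*(q^2 + 3*q + 2) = (q - 3)*(q + 2)*(q + 1)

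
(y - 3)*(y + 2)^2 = y^3 + y^2 - 8*y - 12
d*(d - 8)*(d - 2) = d^3 - 10*d^2 + 16*d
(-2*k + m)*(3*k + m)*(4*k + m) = -24*k^3 - 2*k^2*m + 5*k*m^2 + m^3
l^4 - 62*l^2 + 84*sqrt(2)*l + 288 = (l - 4*sqrt(2))*(l - 3*sqrt(2))*(l + sqrt(2))*(l + 6*sqrt(2))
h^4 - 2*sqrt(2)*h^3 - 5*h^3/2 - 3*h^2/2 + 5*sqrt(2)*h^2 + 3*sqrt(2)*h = h*(h - 3)*(h + 1/2)*(h - 2*sqrt(2))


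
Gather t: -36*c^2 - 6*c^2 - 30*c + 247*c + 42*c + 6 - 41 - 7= -42*c^2 + 259*c - 42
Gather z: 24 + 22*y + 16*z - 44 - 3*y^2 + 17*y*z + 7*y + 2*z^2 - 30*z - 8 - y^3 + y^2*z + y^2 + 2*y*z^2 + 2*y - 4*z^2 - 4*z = -y^3 - 2*y^2 + 31*y + z^2*(2*y - 2) + z*(y^2 + 17*y - 18) - 28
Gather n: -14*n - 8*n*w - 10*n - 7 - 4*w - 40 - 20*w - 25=n*(-8*w - 24) - 24*w - 72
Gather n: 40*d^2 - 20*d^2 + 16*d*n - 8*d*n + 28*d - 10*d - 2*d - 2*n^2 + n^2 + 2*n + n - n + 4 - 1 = 20*d^2 + 16*d - n^2 + n*(8*d + 2) + 3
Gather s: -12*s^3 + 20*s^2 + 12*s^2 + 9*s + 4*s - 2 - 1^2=-12*s^3 + 32*s^2 + 13*s - 3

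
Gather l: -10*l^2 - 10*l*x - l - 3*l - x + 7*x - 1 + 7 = -10*l^2 + l*(-10*x - 4) + 6*x + 6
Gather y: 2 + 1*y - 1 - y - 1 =0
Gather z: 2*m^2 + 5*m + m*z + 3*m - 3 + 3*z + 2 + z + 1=2*m^2 + 8*m + z*(m + 4)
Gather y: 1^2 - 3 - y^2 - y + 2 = -y^2 - y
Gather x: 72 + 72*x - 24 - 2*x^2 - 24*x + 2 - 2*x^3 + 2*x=-2*x^3 - 2*x^2 + 50*x + 50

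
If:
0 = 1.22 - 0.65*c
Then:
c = 1.88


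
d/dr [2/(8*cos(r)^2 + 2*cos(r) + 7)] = 4*(8*cos(r) + 1)*sin(r)/(8*cos(r)^2 + 2*cos(r) + 7)^2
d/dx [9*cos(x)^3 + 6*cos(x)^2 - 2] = -3*(9*cos(x) + 4)*sin(x)*cos(x)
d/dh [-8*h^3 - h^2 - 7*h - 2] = -24*h^2 - 2*h - 7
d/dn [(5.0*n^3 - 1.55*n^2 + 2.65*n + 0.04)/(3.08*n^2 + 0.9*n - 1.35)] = (15.4*n^4 + 9.0*n^3 - 29.807*n^2 + 3.9386*n - 3.6135)/(9.4864*n^4 + 5.544*n^3 - 7.506*n^2 - 2.43*n + 1.8225)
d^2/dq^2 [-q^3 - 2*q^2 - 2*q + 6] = -6*q - 4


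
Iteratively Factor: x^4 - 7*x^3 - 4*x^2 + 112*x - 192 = (x + 4)*(x^3 - 11*x^2 + 40*x - 48) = (x - 4)*(x + 4)*(x^2 - 7*x + 12) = (x - 4)^2*(x + 4)*(x - 3)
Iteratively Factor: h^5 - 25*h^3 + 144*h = (h + 3)*(h^4 - 3*h^3 - 16*h^2 + 48*h) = (h + 3)*(h + 4)*(h^3 - 7*h^2 + 12*h) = h*(h + 3)*(h + 4)*(h^2 - 7*h + 12) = h*(h - 3)*(h + 3)*(h + 4)*(h - 4)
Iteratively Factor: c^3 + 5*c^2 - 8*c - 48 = (c + 4)*(c^2 + c - 12) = (c + 4)^2*(c - 3)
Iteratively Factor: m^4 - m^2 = (m)*(m^3 - m) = m*(m + 1)*(m^2 - m) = m^2*(m + 1)*(m - 1)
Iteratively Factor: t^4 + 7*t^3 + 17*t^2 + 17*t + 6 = (t + 2)*(t^3 + 5*t^2 + 7*t + 3) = (t + 2)*(t + 3)*(t^2 + 2*t + 1) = (t + 1)*(t + 2)*(t + 3)*(t + 1)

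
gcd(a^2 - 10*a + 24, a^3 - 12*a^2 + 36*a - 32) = 1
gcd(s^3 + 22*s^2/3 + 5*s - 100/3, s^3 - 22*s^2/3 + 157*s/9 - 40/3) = s - 5/3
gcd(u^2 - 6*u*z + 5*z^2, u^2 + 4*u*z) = 1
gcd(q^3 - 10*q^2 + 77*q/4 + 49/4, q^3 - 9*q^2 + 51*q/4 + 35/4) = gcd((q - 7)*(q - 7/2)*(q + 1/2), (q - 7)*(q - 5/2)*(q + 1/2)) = q^2 - 13*q/2 - 7/2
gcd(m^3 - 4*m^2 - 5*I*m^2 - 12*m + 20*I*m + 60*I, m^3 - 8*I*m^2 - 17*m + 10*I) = m - 5*I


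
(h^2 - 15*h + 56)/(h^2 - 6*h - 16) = (h - 7)/(h + 2)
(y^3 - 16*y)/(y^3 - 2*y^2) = (y^2 - 16)/(y*(y - 2))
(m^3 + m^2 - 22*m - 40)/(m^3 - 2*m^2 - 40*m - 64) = (m - 5)/(m - 8)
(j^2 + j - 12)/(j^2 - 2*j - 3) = (j + 4)/(j + 1)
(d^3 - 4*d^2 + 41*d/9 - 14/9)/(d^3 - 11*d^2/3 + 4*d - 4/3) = (d - 7/3)/(d - 2)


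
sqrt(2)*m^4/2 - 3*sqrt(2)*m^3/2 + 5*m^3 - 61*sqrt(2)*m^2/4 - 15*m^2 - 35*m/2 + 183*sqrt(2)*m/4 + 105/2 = (m - 3)*(m - 5*sqrt(2)/2)*(m + 7*sqrt(2))*(sqrt(2)*m/2 + 1/2)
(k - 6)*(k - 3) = k^2 - 9*k + 18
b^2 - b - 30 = (b - 6)*(b + 5)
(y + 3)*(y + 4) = y^2 + 7*y + 12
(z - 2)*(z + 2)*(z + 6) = z^3 + 6*z^2 - 4*z - 24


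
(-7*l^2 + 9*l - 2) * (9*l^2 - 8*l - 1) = -63*l^4 + 137*l^3 - 83*l^2 + 7*l + 2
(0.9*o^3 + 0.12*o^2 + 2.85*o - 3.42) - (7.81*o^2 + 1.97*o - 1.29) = 0.9*o^3 - 7.69*o^2 + 0.88*o - 2.13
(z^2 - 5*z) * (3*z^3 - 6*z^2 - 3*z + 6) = 3*z^5 - 21*z^4 + 27*z^3 + 21*z^2 - 30*z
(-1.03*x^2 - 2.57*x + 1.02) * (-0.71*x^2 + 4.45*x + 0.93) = 0.7313*x^4 - 2.7588*x^3 - 13.1186*x^2 + 2.1489*x + 0.9486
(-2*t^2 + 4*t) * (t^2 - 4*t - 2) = -2*t^4 + 12*t^3 - 12*t^2 - 8*t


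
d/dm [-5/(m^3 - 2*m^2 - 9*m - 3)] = 5*(3*m^2 - 4*m - 9)/(-m^3 + 2*m^2 + 9*m + 3)^2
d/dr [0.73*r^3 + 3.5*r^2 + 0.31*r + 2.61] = 2.19*r^2 + 7.0*r + 0.31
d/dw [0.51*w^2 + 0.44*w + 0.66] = 1.02*w + 0.44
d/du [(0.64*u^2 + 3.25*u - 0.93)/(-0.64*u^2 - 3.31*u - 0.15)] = (-0.0384000000000002*u^2 - 1.3824*u - 3.5658)/(0.4096*u^4 + 4.2368*u^3 + 11.1481*u^2 + 0.993*u + 0.0225)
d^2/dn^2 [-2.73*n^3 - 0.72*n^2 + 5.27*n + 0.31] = -16.38*n - 1.44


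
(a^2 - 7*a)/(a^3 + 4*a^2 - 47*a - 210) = a/(a^2 + 11*a + 30)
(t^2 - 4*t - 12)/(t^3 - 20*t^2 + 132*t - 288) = (t + 2)/(t^2 - 14*t + 48)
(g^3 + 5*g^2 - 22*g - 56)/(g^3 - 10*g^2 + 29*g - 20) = (g^2 + 9*g + 14)/(g^2 - 6*g + 5)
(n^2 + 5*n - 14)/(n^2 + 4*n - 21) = (n - 2)/(n - 3)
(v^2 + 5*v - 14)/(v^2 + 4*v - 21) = (v - 2)/(v - 3)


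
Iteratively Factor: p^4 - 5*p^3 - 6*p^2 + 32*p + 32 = (p + 2)*(p^3 - 7*p^2 + 8*p + 16) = (p - 4)*(p + 2)*(p^2 - 3*p - 4) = (p - 4)^2*(p + 2)*(p + 1)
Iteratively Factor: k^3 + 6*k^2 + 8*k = (k)*(k^2 + 6*k + 8) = k*(k + 2)*(k + 4)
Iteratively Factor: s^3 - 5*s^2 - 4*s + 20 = (s - 2)*(s^2 - 3*s - 10) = (s - 2)*(s + 2)*(s - 5)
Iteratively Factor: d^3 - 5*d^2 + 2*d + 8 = (d - 2)*(d^2 - 3*d - 4) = (d - 2)*(d + 1)*(d - 4)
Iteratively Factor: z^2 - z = (z - 1)*(z)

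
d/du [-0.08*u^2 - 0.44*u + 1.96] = -0.16*u - 0.44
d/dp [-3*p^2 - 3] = -6*p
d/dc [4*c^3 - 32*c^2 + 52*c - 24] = 12*c^2 - 64*c + 52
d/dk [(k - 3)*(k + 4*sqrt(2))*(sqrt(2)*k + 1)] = 3*sqrt(2)*k^2 - 6*sqrt(2)*k + 18*k - 27 + 4*sqrt(2)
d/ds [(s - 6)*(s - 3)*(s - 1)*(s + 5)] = 4*s^3 - 15*s^2 - 46*s + 117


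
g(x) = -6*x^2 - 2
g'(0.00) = 0.00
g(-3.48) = -74.66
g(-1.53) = -16.05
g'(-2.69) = 32.28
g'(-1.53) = 18.36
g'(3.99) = -47.88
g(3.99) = -97.52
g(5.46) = -180.87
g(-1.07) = -8.87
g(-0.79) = -5.74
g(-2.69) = -45.42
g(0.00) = -2.00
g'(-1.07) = 12.84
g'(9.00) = -108.00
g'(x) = -12*x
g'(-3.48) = 41.76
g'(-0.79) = 9.48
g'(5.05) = -60.60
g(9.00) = -488.00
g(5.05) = -155.02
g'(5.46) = -65.52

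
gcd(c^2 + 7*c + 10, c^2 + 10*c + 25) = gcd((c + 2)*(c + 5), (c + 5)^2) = c + 5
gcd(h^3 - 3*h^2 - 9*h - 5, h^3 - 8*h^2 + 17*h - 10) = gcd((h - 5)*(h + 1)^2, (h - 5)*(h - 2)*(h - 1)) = h - 5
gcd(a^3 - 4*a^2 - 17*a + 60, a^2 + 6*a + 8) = a + 4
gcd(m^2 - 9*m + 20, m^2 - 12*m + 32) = m - 4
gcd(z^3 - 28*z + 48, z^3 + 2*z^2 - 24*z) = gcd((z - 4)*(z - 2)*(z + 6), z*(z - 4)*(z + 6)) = z^2 + 2*z - 24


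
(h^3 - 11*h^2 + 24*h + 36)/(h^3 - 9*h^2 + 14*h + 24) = (h - 6)/(h - 4)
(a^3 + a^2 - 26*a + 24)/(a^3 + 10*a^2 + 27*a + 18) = (a^2 - 5*a + 4)/(a^2 + 4*a + 3)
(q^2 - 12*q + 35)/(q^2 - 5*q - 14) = (q - 5)/(q + 2)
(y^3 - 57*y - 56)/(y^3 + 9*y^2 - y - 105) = (y^2 - 7*y - 8)/(y^2 + 2*y - 15)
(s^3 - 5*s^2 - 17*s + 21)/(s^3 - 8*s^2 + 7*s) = (s + 3)/s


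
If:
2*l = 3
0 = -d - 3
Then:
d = -3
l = 3/2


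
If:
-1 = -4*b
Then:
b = 1/4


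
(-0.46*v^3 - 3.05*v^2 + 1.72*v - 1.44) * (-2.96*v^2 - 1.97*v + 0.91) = 1.3616*v^5 + 9.9342*v^4 + 0.4987*v^3 - 1.9015*v^2 + 4.402*v - 1.3104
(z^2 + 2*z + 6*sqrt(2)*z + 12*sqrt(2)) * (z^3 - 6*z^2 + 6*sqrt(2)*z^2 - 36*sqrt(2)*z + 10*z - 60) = z^5 - 4*z^4 + 12*sqrt(2)*z^4 - 48*sqrt(2)*z^3 + 70*z^3 - 328*z^2 - 84*sqrt(2)*z^2 - 984*z - 240*sqrt(2)*z - 720*sqrt(2)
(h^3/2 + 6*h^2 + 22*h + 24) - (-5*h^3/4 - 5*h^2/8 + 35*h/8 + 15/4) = 7*h^3/4 + 53*h^2/8 + 141*h/8 + 81/4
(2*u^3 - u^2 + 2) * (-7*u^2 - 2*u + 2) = -14*u^5 + 3*u^4 + 6*u^3 - 16*u^2 - 4*u + 4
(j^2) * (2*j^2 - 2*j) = 2*j^4 - 2*j^3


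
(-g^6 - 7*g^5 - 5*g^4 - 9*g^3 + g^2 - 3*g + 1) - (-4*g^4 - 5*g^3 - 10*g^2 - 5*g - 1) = -g^6 - 7*g^5 - g^4 - 4*g^3 + 11*g^2 + 2*g + 2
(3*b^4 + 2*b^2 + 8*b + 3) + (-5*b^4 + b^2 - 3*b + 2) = -2*b^4 + 3*b^2 + 5*b + 5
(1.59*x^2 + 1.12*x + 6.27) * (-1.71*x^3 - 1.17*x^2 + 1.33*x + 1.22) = -2.7189*x^5 - 3.7755*x^4 - 9.9174*x^3 - 3.9065*x^2 + 9.7055*x + 7.6494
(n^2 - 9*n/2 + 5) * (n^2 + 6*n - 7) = n^4 + 3*n^3/2 - 29*n^2 + 123*n/2 - 35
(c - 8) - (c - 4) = -4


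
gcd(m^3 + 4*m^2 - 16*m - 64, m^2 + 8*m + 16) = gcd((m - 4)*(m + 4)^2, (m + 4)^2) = m^2 + 8*m + 16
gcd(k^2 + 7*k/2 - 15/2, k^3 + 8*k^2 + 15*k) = k + 5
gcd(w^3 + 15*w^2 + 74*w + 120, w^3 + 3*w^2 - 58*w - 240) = w^2 + 11*w + 30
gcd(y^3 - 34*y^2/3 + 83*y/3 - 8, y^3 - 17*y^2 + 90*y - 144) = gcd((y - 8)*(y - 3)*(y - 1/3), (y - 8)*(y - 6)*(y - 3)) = y^2 - 11*y + 24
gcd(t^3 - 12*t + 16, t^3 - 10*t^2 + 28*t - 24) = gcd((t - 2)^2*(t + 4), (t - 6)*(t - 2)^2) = t^2 - 4*t + 4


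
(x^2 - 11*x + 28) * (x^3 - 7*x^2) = x^5 - 18*x^4 + 105*x^3 - 196*x^2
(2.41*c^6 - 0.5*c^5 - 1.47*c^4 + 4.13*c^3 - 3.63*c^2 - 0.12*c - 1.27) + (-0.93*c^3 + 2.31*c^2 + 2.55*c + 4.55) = 2.41*c^6 - 0.5*c^5 - 1.47*c^4 + 3.2*c^3 - 1.32*c^2 + 2.43*c + 3.28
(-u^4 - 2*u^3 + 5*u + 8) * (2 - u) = u^5 - 4*u^3 - 5*u^2 + 2*u + 16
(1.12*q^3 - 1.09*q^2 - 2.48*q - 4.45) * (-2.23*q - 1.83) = -2.4976*q^4 + 0.3811*q^3 + 7.5251*q^2 + 14.4619*q + 8.1435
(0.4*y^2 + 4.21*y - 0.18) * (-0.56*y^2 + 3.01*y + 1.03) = -0.224*y^4 - 1.1536*y^3 + 13.1849*y^2 + 3.7945*y - 0.1854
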